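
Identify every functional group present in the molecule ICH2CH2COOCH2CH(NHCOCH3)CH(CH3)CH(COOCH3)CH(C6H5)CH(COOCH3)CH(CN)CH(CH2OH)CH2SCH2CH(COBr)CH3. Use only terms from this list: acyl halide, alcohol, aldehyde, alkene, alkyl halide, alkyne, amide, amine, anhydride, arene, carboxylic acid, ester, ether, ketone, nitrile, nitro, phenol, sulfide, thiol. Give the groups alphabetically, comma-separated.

acyl halide, alcohol, alkyl halide, amide, arene, ester, nitrile, sulfide

Working along the chain:
  ICH2: halogen on an sp³ carbon → alkyl halide.
  CH2COOCH2: –C(=O)–O–C with C on the carbonyl side → ester.
  CH(NHCOCH3): pendant –NHC(=O)CH3: N bonded to a carbonyl → amide (not amine).
  CH(COOCH3): pendant –COOCH3: carbonyl C bonded to C and –OCH3 → ester.
  CH(C6H5): pendant –C6H5: benzene ring → arene.
  CH(COOCH3): pendant –COOCH3: carbonyl C bonded to C and –OCH3 → ester.
  CH(CN): pendant –C≡N: nitrile.
  CH(CH2OH): pendant –CH2OH on an sp³ backbone C → alcohol.
  CH2SCH2: C–S–C linkage → sulfide (thioether).
  CH(COBr): pendant –C(=O)X: carbonyl C bonded to C and halogen → acyl halide.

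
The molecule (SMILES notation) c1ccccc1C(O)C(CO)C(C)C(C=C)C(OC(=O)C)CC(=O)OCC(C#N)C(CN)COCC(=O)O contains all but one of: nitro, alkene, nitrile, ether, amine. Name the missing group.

amine: present (CH(CH2NH2) — pendant –CH2NH2: N on sp³ C, no adjacent C=O → amine).
nitrile: present (CH(CN) — pendant –C≡N: nitrile).
alkene: present (CH(CH=CH2) — pendant –CH=CH2: C=C double bond → alkene).
ether: present (CH2OCH2 — C–O–C with sp³ carbons on both sides and no adjacent C=O → ether).
nitro: no segment matches this pattern.

nitro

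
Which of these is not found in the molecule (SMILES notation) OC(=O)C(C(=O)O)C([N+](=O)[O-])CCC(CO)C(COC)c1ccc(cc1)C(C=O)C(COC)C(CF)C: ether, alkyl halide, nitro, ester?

ester

nitro: present (CH(NO2) — –NO2 on an sp³ carbon → nitro (the N=O is not a carbonyl)).
alkyl halide: present (CH(CH2F) — pendant –CH2X: halogen on sp³ carbon → alkyl halide).
ether: present (CH(CH2OCH3) — pendant –CH2OCH3: C–O–C linkage → ether).
ester: no segment matches this pattern.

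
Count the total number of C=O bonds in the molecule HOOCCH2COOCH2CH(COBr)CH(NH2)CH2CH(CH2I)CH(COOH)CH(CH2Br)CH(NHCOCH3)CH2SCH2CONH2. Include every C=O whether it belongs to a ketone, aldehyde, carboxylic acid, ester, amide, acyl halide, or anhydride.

HOOC: carboxylic acid, 1 C=O (running total 1).
CH2COOCH2: ester, 1 C=O (running total 2).
CH(COBr): acyl halide, 1 C=O (running total 3).
CH(COOH): carboxylic acid, 1 C=O (running total 4).
CH(NHCOCH3): amide, 1 C=O (running total 5).
CONH2: amide, 1 C=O (running total 6).

6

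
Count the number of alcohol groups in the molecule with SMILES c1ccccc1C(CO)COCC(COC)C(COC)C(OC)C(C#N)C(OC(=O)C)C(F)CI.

1

C6H5– phenyl ring → arene.
pendant –CH2OH on an sp³ backbone C → alcohol.
C–O–C with sp³ carbons on both sides and no adjacent C=O → ether.
pendant –CH2OCH3: C–O–C linkage → ether.
pendant –CH2OCH3: C–O–C linkage → ether.
pendant –OCH3: C–O–C with sp³ C, no adjacent C=O → ether.
pendant –C≡N: nitrile.
pendant –OC(=O)CH3: an acyloxy group → ester.
halogen on an sp³ carbon → alkyl halide.
halogen on an sp³ carbon → alkyl halide.
Alcohol appears at: CH(CH2OH) → 1.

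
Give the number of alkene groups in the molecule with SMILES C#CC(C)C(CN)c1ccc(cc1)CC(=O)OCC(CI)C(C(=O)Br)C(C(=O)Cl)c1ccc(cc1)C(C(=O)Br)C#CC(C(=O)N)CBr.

0

C≡C triple bond → alkyne.
pendant –CH2NH2: N on sp³ C, no adjacent C=O → amine.
para-disubstituted benzene ring → arene.
–C(=O)–O–C with C on the carbonyl side → ester.
pendant –CH2X: halogen on sp³ carbon → alkyl halide.
pendant –C(=O)X: carbonyl C bonded to C and halogen → acyl halide.
pendant –C(=O)X: carbonyl C bonded to C and halogen → acyl halide.
para-disubstituted benzene ring → arene.
pendant –C(=O)X: carbonyl C bonded to C and halogen → acyl halide.
C≡C triple bond → alkyne.
pendant –CONH2: carbonyl C bonded to C and N → amide.
halogen on an sp³ carbon → alkyl halide.
No segment is a alkene: HC≡C is alkyne, not alkene; C6H4 is arene, not alkene; C6H4 is arene, not alkene. → 0.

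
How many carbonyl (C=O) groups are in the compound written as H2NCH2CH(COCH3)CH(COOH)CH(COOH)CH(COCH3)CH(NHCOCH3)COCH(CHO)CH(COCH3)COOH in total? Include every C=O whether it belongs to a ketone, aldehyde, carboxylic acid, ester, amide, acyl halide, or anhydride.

CH(COCH3): ketone, 1 C=O (running total 1).
CH(COOH): carboxylic acid, 1 C=O (running total 2).
CH(COOH): carboxylic acid, 1 C=O (running total 3).
CH(COCH3): ketone, 1 C=O (running total 4).
CH(NHCOCH3): amide, 1 C=O (running total 5).
CO: ketone, 1 C=O (running total 6).
CH(CHO): aldehyde, 1 C=O (running total 7).
CH(COCH3): ketone, 1 C=O (running total 8).
COOH: carboxylic acid, 1 C=O (running total 9).

9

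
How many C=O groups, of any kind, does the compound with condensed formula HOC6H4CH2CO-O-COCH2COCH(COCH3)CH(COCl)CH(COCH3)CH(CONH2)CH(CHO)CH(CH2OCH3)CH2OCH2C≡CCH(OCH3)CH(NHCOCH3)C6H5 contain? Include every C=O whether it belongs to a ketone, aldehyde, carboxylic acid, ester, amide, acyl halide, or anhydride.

CH2CO-O-COCH2: anhydride, 2 C=O (running total 2).
CO: ketone, 1 C=O (running total 3).
CH(COCH3): ketone, 1 C=O (running total 4).
CH(COCl): acyl halide, 1 C=O (running total 5).
CH(COCH3): ketone, 1 C=O (running total 6).
CH(CONH2): amide, 1 C=O (running total 7).
CH(CHO): aldehyde, 1 C=O (running total 8).
CH(NHCOCH3): amide, 1 C=O (running total 9).

9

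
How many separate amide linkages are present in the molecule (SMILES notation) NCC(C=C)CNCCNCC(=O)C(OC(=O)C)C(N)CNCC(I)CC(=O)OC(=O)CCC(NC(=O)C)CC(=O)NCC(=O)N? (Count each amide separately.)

Reading the structure from left to right:
  H2NCH2: –NH2 on an sp³ carbon with no adjacent C=O → amine.
  CH(CH=CH2): pendant –CH=CH2: C=C double bond → alkene.
  CH2NHCH2: C–N–C with sp³ carbons and no adjacent C=O → amine (secondary).
  CH2NHCH2: C–N–C with sp³ carbons and no adjacent C=O → amine (secondary).
  CO: –C(=O)– with carbon on both sides → ketone.
  CH(OCOCH3): pendant –OC(=O)CH3: an acyloxy group → ester.
  CH(NH2): –NH2 on an sp³ carbon with no adjacent C=O → amine.
  CH2NHCH2: C–N–C with sp³ carbons and no adjacent C=O → amine (secondary).
  CH(I): halogen on an sp³ carbon → alkyl halide.
  CH2CO-O-COCH2: two acyl groups sharing one oxygen, –C(=O)–O–C(=O)– → anhydride.
  CH(NHCOCH3): pendant –NHC(=O)CH3: N bonded to a carbonyl → amide (not amine).
  CH2CONHCH2: –C(=O)–N– linkage → amide (the N is not an amine).
  CONH2: –C(=O)NH2: carbonyl C bonded to C and to N → amide (the N is not a separate amine).
Amide appears at: CH(NHCOCH3), CH2CONHCH2, CONH2 → 3.

3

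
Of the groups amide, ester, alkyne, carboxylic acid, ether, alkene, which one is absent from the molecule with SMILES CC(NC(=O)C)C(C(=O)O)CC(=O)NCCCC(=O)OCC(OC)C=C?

alkene: present (CH=CH2 — C=C double bond → alkene).
amide: present (CH(NHCOCH3) — pendant –NHC(=O)CH3: N bonded to a carbonyl → amide (not amine)).
ether: present (CH(OCH3) — pendant –OCH3: C–O–C with sp³ C, no adjacent C=O → ether).
carboxylic acid: present (CH(COOH) — pendant –COOH: carbonyl C bonded to C and –OH → carboxylic acid).
ester: present (CH2COOCH2 — –C(=O)–O–C with C on the carbonyl side → ester).
alkyne: no segment matches this pattern.

alkyne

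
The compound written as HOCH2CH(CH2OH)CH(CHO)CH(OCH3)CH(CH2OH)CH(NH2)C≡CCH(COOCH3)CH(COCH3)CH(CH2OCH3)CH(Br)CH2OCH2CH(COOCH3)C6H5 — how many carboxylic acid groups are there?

HO– on an sp³ carbon → alcohol.
pendant –CH2OH on an sp³ backbone C → alcohol.
pendant –CHO: carbonyl C bonded to C and H → aldehyde.
pendant –OCH3: C–O–C with sp³ C, no adjacent C=O → ether.
pendant –CH2OH on an sp³ backbone C → alcohol.
–NH2 on an sp³ carbon with no adjacent C=O → amine.
C≡C triple bond → alkyne.
pendant –COOCH3: carbonyl C bonded to C and –OCH3 → ester.
pendant –COCH3: carbonyl C bonded to two carbons → ketone.
pendant –CH2OCH3: C–O–C linkage → ether.
halogen on an sp³ carbon → alkyl halide.
C–O–C with sp³ carbons on both sides and no adjacent C=O → ether.
pendant –COOCH3: carbonyl C bonded to C and –OCH3 → ester.
–C6H5 phenyl ring → arene.
No segment is a carboxylic acid: HOCH2 is alcohol, not carboxylic acid; CH(CH2OH) is alcohol, not carboxylic acid; CH(CHO) is aldehyde, not carboxylic acid. → 0.

0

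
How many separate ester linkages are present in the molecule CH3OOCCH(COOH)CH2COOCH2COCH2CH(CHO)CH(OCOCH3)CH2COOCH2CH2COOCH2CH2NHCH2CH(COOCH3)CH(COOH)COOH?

CH3O–C(=O)–: carbonyl C bonded to C and to –OCH3 → ester (not ketone + ether).
pendant –COOH: carbonyl C bonded to C and –OH → carboxylic acid.
–C(=O)–O–C with C on the carbonyl side → ester.
–C(=O)– with carbon on both sides → ketone.
pendant –CHO: carbonyl C bonded to C and H → aldehyde.
pendant –OC(=O)CH3: an acyloxy group → ester.
–C(=O)–O–C with C on the carbonyl side → ester.
–C(=O)–O–C with C on the carbonyl side → ester.
C–N–C with sp³ carbons and no adjacent C=O → amine (secondary).
pendant –COOCH3: carbonyl C bonded to C and –OCH3 → ester.
pendant –COOH: carbonyl C bonded to C and –OH → carboxylic acid.
–COOH: carbonyl C bonded to –OH and C → carboxylic acid (the –OH is not a separate alcohol).
Ester appears at: CH3OOC, CH2COOCH2, CH(OCOCH3), CH2COOCH2, CH2COOCH2, CH(COOCH3) → 6.

6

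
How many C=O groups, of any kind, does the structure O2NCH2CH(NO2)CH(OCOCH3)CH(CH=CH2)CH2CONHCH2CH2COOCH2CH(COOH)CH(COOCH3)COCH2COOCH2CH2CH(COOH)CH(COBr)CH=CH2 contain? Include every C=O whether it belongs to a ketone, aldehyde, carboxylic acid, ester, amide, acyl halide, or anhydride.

9

CH(OCOCH3): ester, 1 C=O (running total 1).
CH2CONHCH2: amide, 1 C=O (running total 2).
CH2COOCH2: ester, 1 C=O (running total 3).
CH(COOH): carboxylic acid, 1 C=O (running total 4).
CH(COOCH3): ester, 1 C=O (running total 5).
CO: ketone, 1 C=O (running total 6).
CH2COOCH2: ester, 1 C=O (running total 7).
CH(COOH): carboxylic acid, 1 C=O (running total 8).
CH(COBr): acyl halide, 1 C=O (running total 9).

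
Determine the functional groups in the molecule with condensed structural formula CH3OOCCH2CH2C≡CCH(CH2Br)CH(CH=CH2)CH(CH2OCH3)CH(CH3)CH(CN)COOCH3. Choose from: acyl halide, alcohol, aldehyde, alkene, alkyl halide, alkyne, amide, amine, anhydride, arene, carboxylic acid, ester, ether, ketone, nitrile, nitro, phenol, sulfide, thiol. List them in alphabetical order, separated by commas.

alkene, alkyl halide, alkyne, ester, ether, nitrile

CH3O–C(=O)–: carbonyl C bonded to C and to –OCH3 → ester (not ketone + ether).
C≡C triple bond → alkyne.
pendant –CH2X: halogen on sp³ carbon → alkyl halide.
pendant –CH=CH2: C=C double bond → alkene.
pendant –CH2OCH3: C–O–C linkage → ether.
pendant –C≡N: nitrile.
–C(=O)OCH3: carbonyl C bonded to C and to –OCH3 → ester (not ketone + ether).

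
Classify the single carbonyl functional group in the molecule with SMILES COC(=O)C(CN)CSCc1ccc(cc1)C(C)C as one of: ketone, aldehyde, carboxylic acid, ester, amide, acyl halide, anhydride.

The carbonyl is in the CH3OOC segment: CH3O–C(=O)–: carbonyl C bonded to C and to –OCH3 → ester (not ketone + ether).

ester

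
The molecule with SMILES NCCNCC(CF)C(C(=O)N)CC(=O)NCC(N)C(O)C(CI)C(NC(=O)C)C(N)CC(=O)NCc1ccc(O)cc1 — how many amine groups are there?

–NH2 on an sp³ carbon with no adjacent C=O → amine.
C–N–C with sp³ carbons and no adjacent C=O → amine (secondary).
pendant –CH2X: halogen on sp³ carbon → alkyl halide.
pendant –CONH2: carbonyl C bonded to C and N → amide.
–C(=O)–N– linkage → amide (the N is not an amine).
–NH2 on an sp³ carbon with no adjacent C=O → amine.
–OH on an sp³ carbon → alcohol (secondary).
pendant –CH2X: halogen on sp³ carbon → alkyl halide.
pendant –NHC(=O)CH3: N bonded to a carbonyl → amide (not amine).
–NH2 on an sp³ carbon with no adjacent C=O → amine.
–C(=O)–N– linkage → amide (the N is not an amine).
–OH attached directly to an aromatic ring → phenol (not alcohol); the ring itself is an arene.
Amine appears at: H2NCH2, CH2NHCH2, CH(NH2), CH(NH2) → 4.

4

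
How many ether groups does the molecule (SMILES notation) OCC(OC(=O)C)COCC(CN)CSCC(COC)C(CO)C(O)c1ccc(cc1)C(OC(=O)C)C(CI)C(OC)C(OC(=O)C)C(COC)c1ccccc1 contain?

HO– on an sp³ carbon → alcohol.
pendant –OC(=O)CH3: an acyloxy group → ester.
C–O–C with sp³ carbons on both sides and no adjacent C=O → ether.
pendant –CH2NH2: N on sp³ C, no adjacent C=O → amine.
C–S–C linkage → sulfide (thioether).
pendant –CH2OCH3: C–O–C linkage → ether.
pendant –CH2OH on an sp³ backbone C → alcohol.
–OH on an sp³ carbon → alcohol (secondary).
para-disubstituted benzene ring → arene.
pendant –OC(=O)CH3: an acyloxy group → ester.
pendant –CH2X: halogen on sp³ carbon → alkyl halide.
pendant –OCH3: C–O–C with sp³ C, no adjacent C=O → ether.
pendant –OC(=O)CH3: an acyloxy group → ester.
pendant –CH2OCH3: C–O–C linkage → ether.
–C6H5 phenyl ring → arene.
Ether appears at: CH2OCH2, CH(CH2OCH3), CH(OCH3), CH(CH2OCH3) → 4.

4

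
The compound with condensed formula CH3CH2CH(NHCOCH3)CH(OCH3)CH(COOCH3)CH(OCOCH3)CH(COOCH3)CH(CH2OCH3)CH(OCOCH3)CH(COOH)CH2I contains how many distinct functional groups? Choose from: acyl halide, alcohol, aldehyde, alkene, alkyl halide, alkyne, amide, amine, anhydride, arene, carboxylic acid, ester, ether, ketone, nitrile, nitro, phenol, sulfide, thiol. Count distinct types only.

pendant –NHC(=O)CH3: N bonded to a carbonyl → amide (not amine).
pendant –OCH3: C–O–C with sp³ C, no adjacent C=O → ether.
pendant –COOCH3: carbonyl C bonded to C and –OCH3 → ester.
pendant –OC(=O)CH3: an acyloxy group → ester.
pendant –COOCH3: carbonyl C bonded to C and –OCH3 → ester.
pendant –CH2OCH3: C–O–C linkage → ether.
pendant –OC(=O)CH3: an acyloxy group → ester.
pendant –COOH: carbonyl C bonded to C and –OH → carboxylic acid.
halogen on an sp³ carbon → alkyl halide.
Distinct types present: alkyl halide, amide, carboxylic acid, ester, ether.

5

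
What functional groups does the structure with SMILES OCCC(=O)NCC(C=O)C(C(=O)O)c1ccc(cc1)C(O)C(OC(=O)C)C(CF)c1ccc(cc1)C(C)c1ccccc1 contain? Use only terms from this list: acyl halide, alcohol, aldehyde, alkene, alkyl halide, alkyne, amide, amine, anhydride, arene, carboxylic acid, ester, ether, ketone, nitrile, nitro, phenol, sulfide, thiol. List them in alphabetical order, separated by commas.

HO– on an sp³ carbon → alcohol.
–C(=O)–N– linkage → amide (the N is not an amine).
pendant –CHO: carbonyl C bonded to C and H → aldehyde.
pendant –COOH: carbonyl C bonded to C and –OH → carboxylic acid.
para-disubstituted benzene ring → arene.
–OH on an sp³ carbon → alcohol (secondary).
pendant –OC(=O)CH3: an acyloxy group → ester.
pendant –CH2X: halogen on sp³ carbon → alkyl halide.
para-disubstituted benzene ring → arene.
–C6H5 phenyl ring → arene.

alcohol, aldehyde, alkyl halide, amide, arene, carboxylic acid, ester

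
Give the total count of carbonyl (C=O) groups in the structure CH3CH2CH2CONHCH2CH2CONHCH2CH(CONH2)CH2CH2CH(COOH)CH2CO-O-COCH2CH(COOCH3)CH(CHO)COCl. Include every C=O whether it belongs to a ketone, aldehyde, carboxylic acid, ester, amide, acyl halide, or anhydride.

9

CH2CONHCH2: amide, 1 C=O (running total 1).
CH2CONHCH2: amide, 1 C=O (running total 2).
CH(CONH2): amide, 1 C=O (running total 3).
CH(COOH): carboxylic acid, 1 C=O (running total 4).
CH2CO-O-COCH2: anhydride, 2 C=O (running total 6).
CH(COOCH3): ester, 1 C=O (running total 7).
CH(CHO): aldehyde, 1 C=O (running total 8).
COCl: acyl halide, 1 C=O (running total 9).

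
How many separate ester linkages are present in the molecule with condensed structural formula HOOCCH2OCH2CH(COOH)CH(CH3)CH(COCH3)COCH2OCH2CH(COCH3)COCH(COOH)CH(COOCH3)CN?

1

Reading the structure from left to right:
  HOOC: –COOH: carbonyl C bonded to –OH and C → carboxylic acid (the –OH is not a separate alcohol).
  CH2OCH2: C–O–C with sp³ carbons on both sides and no adjacent C=O → ether.
  CH(COOH): pendant –COOH: carbonyl C bonded to C and –OH → carboxylic acid.
  CH(COCH3): pendant –COCH3: carbonyl C bonded to two carbons → ketone.
  CO: –C(=O)– with carbon on both sides → ketone.
  CH2OCH2: C–O–C with sp³ carbons on both sides and no adjacent C=O → ether.
  CH(COCH3): pendant –COCH3: carbonyl C bonded to two carbons → ketone.
  CO: –C(=O)– with carbon on both sides → ketone.
  CH(COOH): pendant –COOH: carbonyl C bonded to C and –OH → carboxylic acid.
  CH(COOCH3): pendant –COOCH3: carbonyl C bonded to C and –OCH3 → ester.
  CN: –C≡N: carbon triple-bonded to nitrogen → nitrile.
Ester appears at: CH(COOCH3) → 1.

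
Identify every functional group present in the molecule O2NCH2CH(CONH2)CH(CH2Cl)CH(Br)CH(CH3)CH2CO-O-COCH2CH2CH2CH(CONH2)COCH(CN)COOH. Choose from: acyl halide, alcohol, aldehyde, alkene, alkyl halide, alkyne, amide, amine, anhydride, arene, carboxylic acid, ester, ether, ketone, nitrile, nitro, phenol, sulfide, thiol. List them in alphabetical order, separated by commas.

–NO2 on carbon → nitro group.
pendant –CONH2: carbonyl C bonded to C and N → amide.
pendant –CH2X: halogen on sp³ carbon → alkyl halide.
halogen on an sp³ carbon → alkyl halide.
two acyl groups sharing one oxygen, –C(=O)–O–C(=O)– → anhydride.
pendant –CONH2: carbonyl C bonded to C and N → amide.
–C(=O)– with carbon on both sides → ketone.
pendant –C≡N: nitrile.
–COOH: carbonyl C bonded to –OH and C → carboxylic acid (the –OH is not a separate alcohol).

alkyl halide, amide, anhydride, carboxylic acid, ketone, nitrile, nitro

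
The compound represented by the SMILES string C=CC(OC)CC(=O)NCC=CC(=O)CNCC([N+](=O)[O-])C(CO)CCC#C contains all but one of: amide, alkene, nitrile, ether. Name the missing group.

nitrile

amide: present (CH2CONHCH2 — –C(=O)–N– linkage → amide (the N is not an amine)).
ether: present (CH(OCH3) — pendant –OCH3: C–O–C with sp³ C, no adjacent C=O → ether).
alkene: present (CH2=CH — C=C double bond → alkene).
nitrile: absent. In C≡CH, the triple bond is C≡C, not C≡N.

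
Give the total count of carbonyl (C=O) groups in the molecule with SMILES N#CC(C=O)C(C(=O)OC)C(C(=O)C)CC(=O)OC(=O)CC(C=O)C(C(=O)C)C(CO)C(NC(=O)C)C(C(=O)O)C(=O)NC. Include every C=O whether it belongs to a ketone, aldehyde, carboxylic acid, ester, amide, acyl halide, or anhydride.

10

CH(CHO): aldehyde, 1 C=O (running total 1).
CH(COOCH3): ester, 1 C=O (running total 2).
CH(COCH3): ketone, 1 C=O (running total 3).
CH2CO-O-COCH2: anhydride, 2 C=O (running total 5).
CH(CHO): aldehyde, 1 C=O (running total 6).
CH(COCH3): ketone, 1 C=O (running total 7).
CH(NHCOCH3): amide, 1 C=O (running total 8).
CH(COOH): carboxylic acid, 1 C=O (running total 9).
CONHCH3: amide, 1 C=O (running total 10).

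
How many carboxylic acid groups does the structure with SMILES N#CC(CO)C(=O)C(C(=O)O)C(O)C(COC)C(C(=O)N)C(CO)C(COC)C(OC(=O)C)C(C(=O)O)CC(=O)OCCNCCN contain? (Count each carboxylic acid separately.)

Working along the chain:
  N≡C: N≡C–: carbon triple-bonded to nitrogen → nitrile.
  CH(CH2OH): pendant –CH2OH on an sp³ backbone C → alcohol.
  CO: –C(=O)– with carbon on both sides → ketone.
  CH(COOH): pendant –COOH: carbonyl C bonded to C and –OH → carboxylic acid.
  CH(OH): –OH on an sp³ carbon → alcohol (secondary).
  CH(CH2OCH3): pendant –CH2OCH3: C–O–C linkage → ether.
  CH(CONH2): pendant –CONH2: carbonyl C bonded to C and N → amide.
  CH(CH2OH): pendant –CH2OH on an sp³ backbone C → alcohol.
  CH(CH2OCH3): pendant –CH2OCH3: C–O–C linkage → ether.
  CH(OCOCH3): pendant –OC(=O)CH3: an acyloxy group → ester.
  CH(COOH): pendant –COOH: carbonyl C bonded to C and –OH → carboxylic acid.
  CH2COOCH2: –C(=O)–O–C with C on the carbonyl side → ester.
  CH2NHCH2: C–N–C with sp³ carbons and no adjacent C=O → amine (secondary).
  CH2NH2: –NH2 on an sp³ carbon with no adjacent C=O → amine.
Carboxylic acid appears at: CH(COOH), CH(COOH) → 2.

2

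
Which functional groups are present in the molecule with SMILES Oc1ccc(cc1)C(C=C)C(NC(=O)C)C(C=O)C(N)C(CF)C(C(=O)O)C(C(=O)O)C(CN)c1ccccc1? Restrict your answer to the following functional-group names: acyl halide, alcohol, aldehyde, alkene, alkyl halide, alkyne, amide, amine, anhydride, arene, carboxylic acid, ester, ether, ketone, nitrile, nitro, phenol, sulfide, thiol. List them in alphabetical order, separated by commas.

aldehyde, alkene, alkyl halide, amide, amine, arene, carboxylic acid, phenol

Taking each segment in turn:
  HOC6H4: –OH attached directly to an aromatic ring → phenol (not alcohol); the ring itself is an arene.
  CH(CH=CH2): pendant –CH=CH2: C=C double bond → alkene.
  CH(NHCOCH3): pendant –NHC(=O)CH3: N bonded to a carbonyl → amide (not amine).
  CH(CHO): pendant –CHO: carbonyl C bonded to C and H → aldehyde.
  CH(NH2): –NH2 on an sp³ carbon with no adjacent C=O → amine.
  CH(CH2F): pendant –CH2X: halogen on sp³ carbon → alkyl halide.
  CH(COOH): pendant –COOH: carbonyl C bonded to C and –OH → carboxylic acid.
  CH(COOH): pendant –COOH: carbonyl C bonded to C and –OH → carboxylic acid.
  CH(CH2NH2): pendant –CH2NH2: N on sp³ C, no adjacent C=O → amine.
  C6H5: –C6H5 phenyl ring → arene.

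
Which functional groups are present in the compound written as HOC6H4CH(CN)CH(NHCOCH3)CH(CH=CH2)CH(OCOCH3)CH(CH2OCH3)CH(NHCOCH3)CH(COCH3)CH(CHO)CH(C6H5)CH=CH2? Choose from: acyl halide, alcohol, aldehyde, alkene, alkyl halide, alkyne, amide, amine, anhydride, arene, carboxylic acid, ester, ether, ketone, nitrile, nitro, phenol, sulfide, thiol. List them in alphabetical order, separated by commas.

aldehyde, alkene, amide, arene, ester, ether, ketone, nitrile, phenol

–OH attached directly to an aromatic ring → phenol (not alcohol); the ring itself is an arene.
pendant –C≡N: nitrile.
pendant –NHC(=O)CH3: N bonded to a carbonyl → amide (not amine).
pendant –CH=CH2: C=C double bond → alkene.
pendant –OC(=O)CH3: an acyloxy group → ester.
pendant –CH2OCH3: C–O–C linkage → ether.
pendant –NHC(=O)CH3: N bonded to a carbonyl → amide (not amine).
pendant –COCH3: carbonyl C bonded to two carbons → ketone.
pendant –CHO: carbonyl C bonded to C and H → aldehyde.
pendant –C6H5: benzene ring → arene.
C=C double bond → alkene.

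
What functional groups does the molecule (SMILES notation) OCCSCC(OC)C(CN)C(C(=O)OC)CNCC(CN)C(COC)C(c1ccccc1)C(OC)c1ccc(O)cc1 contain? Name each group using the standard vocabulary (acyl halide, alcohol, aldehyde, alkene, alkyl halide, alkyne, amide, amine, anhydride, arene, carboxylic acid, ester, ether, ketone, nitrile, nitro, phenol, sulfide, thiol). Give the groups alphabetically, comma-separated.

HO– on an sp³ carbon → alcohol.
C–S–C linkage → sulfide (thioether).
pendant –OCH3: C–O–C with sp³ C, no adjacent C=O → ether.
pendant –CH2NH2: N on sp³ C, no adjacent C=O → amine.
pendant –COOCH3: carbonyl C bonded to C and –OCH3 → ester.
C–N–C with sp³ carbons and no adjacent C=O → amine (secondary).
pendant –CH2NH2: N on sp³ C, no adjacent C=O → amine.
pendant –CH2OCH3: C–O–C linkage → ether.
pendant –C6H5: benzene ring → arene.
pendant –OCH3: C–O–C with sp³ C, no adjacent C=O → ether.
–OH attached directly to an aromatic ring → phenol (not alcohol); the ring itself is an arene.

alcohol, amine, arene, ester, ether, phenol, sulfide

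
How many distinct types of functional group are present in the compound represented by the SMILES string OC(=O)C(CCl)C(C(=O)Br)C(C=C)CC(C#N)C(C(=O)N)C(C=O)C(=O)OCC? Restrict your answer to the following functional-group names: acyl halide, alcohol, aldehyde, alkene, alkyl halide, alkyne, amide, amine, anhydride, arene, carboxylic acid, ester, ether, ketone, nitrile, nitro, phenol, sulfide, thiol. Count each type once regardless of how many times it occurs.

8

Working along the chain:
  HOOC: –COOH: carbonyl C bonded to –OH and C → carboxylic acid (the –OH is not a separate alcohol).
  CH(CH2Cl): pendant –CH2X: halogen on sp³ carbon → alkyl halide.
  CH(COBr): pendant –C(=O)X: carbonyl C bonded to C and halogen → acyl halide.
  CH(CH=CH2): pendant –CH=CH2: C=C double bond → alkene.
  CH(CN): pendant –C≡N: nitrile.
  CH(CONH2): pendant –CONH2: carbonyl C bonded to C and N → amide.
  CH(CHO): pendant –CHO: carbonyl C bonded to C and H → aldehyde.
  COOCH2CH3: –C(=O)OCH2CH3: carbonyl C bonded to C and to –OEt → ester.
Distinct types present: acyl halide, aldehyde, alkene, alkyl halide, amide, carboxylic acid, ester, nitrile.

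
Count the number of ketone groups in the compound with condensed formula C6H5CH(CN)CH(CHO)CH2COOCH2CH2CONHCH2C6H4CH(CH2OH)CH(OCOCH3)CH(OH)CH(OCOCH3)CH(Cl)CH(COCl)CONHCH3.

C6H5– phenyl ring → arene.
pendant –C≡N: nitrile.
pendant –CHO: carbonyl C bonded to C and H → aldehyde.
–C(=O)–O–C with C on the carbonyl side → ester.
–C(=O)–N– linkage → amide (the N is not an amine).
para-disubstituted benzene ring → arene.
pendant –CH2OH on an sp³ backbone C → alcohol.
pendant –OC(=O)CH3: an acyloxy group → ester.
–OH on an sp³ carbon → alcohol (secondary).
pendant –OC(=O)CH3: an acyloxy group → ester.
halogen on an sp³ carbon → alkyl halide.
pendant –C(=O)X: carbonyl C bonded to C and halogen → acyl halide.
–C(=O)NHCH3: carbonyl C bonded to C and to N → amide (the N is not an amine).
No segment is a ketone: CH(CHO) is aldehyde, not ketone; CH2COOCH2 is ester, not ketone; CH2CONHCH2 is amide, not ketone. → 0.

0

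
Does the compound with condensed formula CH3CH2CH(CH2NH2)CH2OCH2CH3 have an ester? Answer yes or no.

Working along the chain:
  CH(CH2NH2): pendant –CH2NH2: N on sp³ C, no adjacent C=O → amine.
  CH2OCH2: C–O–C with sp³ carbons on both sides and no adjacent C=O → ether.
The groups actually present are: amine, ether.

no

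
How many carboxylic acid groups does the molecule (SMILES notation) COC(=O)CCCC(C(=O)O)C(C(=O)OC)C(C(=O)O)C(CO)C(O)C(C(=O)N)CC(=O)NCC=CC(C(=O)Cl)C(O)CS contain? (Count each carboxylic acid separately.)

Working along the chain:
  CH3OOC: CH3O–C(=O)–: carbonyl C bonded to C and to –OCH3 → ester (not ketone + ether).
  CH(COOH): pendant –COOH: carbonyl C bonded to C and –OH → carboxylic acid.
  CH(COOCH3): pendant –COOCH3: carbonyl C bonded to C and –OCH3 → ester.
  CH(COOH): pendant –COOH: carbonyl C bonded to C and –OH → carboxylic acid.
  CH(CH2OH): pendant –CH2OH on an sp³ backbone C → alcohol.
  CH(OH): –OH on an sp³ carbon → alcohol (secondary).
  CH(CONH2): pendant –CONH2: carbonyl C bonded to C and N → amide.
  CH2CONHCH2: –C(=O)–N– linkage → amide (the N is not an amine).
  CH=CH: C=C double bond → alkene.
  CH(COCl): pendant –C(=O)X: carbonyl C bonded to C and halogen → acyl halide.
  CH(OH): –OH on an sp³ carbon → alcohol (secondary).
  CH2SH: –SH on an sp³ carbon → thiol.
Carboxylic acid appears at: CH(COOH), CH(COOH) → 2.

2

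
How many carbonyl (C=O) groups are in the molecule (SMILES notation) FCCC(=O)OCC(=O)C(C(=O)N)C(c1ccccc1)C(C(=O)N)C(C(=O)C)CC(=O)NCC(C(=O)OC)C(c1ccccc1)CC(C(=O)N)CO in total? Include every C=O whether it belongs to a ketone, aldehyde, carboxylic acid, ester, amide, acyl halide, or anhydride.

CH2COOCH2: ester, 1 C=O (running total 1).
CO: ketone, 1 C=O (running total 2).
CH(CONH2): amide, 1 C=O (running total 3).
CH(CONH2): amide, 1 C=O (running total 4).
CH(COCH3): ketone, 1 C=O (running total 5).
CH2CONHCH2: amide, 1 C=O (running total 6).
CH(COOCH3): ester, 1 C=O (running total 7).
CH(CONH2): amide, 1 C=O (running total 8).

8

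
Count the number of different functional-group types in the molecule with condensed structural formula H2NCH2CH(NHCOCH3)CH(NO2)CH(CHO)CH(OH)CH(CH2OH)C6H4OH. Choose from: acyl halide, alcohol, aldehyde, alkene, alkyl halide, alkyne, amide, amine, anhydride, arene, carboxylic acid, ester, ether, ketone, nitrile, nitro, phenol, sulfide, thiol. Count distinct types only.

Taking each segment in turn:
  H2NCH2: –NH2 on an sp³ carbon with no adjacent C=O → amine.
  CH(NHCOCH3): pendant –NHC(=O)CH3: N bonded to a carbonyl → amide (not amine).
  CH(NO2): –NO2 on an sp³ carbon → nitro (the N=O is not a carbonyl).
  CH(CHO): pendant –CHO: carbonyl C bonded to C and H → aldehyde.
  CH(OH): –OH on an sp³ carbon → alcohol (secondary).
  CH(CH2OH): pendant –CH2OH on an sp³ backbone C → alcohol.
  C6H4OH: –OH attached directly to an aromatic ring → phenol (not alcohol); the ring itself is an arene.
Distinct types present: alcohol, aldehyde, amide, amine, arene, nitro, phenol.

7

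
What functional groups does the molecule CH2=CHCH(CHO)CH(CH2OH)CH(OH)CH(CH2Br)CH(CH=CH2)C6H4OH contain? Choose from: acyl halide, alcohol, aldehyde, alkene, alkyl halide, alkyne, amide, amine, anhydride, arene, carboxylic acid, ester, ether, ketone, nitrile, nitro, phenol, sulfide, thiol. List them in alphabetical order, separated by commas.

alcohol, aldehyde, alkene, alkyl halide, arene, phenol

Reading the structure from left to right:
  CH2=CH: C=C double bond → alkene.
  CH(CHO): pendant –CHO: carbonyl C bonded to C and H → aldehyde.
  CH(CH2OH): pendant –CH2OH on an sp³ backbone C → alcohol.
  CH(OH): –OH on an sp³ carbon → alcohol (secondary).
  CH(CH2Br): pendant –CH2X: halogen on sp³ carbon → alkyl halide.
  CH(CH=CH2): pendant –CH=CH2: C=C double bond → alkene.
  C6H4OH: –OH attached directly to an aromatic ring → phenol (not alcohol); the ring itself is an arene.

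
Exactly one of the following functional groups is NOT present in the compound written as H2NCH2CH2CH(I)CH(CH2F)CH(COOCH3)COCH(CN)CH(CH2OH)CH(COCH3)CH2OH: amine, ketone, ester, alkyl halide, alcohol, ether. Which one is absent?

ether

alcohol: present (CH(CH2OH) — pendant –CH2OH on an sp³ backbone C → alcohol).
alkyl halide: present (CH(I) — halogen on an sp³ carbon → alkyl halide).
ester: present (CH(COOCH3) — pendant –COOCH3: carbonyl C bonded to C and –OCH3 → ester).
ketone: present (CO — –C(=O)– with carbon on both sides → ketone).
amine: present (H2NCH2 — –NH2 on an sp³ carbon with no adjacent C=O → amine).
ether: absent. In CH(COOCH3), the C–O–C oxygen is adjacent to a C=O, so it belongs to an ester, not an ether.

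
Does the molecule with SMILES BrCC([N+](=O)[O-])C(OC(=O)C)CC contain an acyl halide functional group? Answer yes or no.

no

Reading the structure from left to right:
  BrCH2: halogen on an sp³ carbon → alkyl halide.
  CH(NO2): –NO2 on an sp³ carbon → nitro (the N=O is not a carbonyl).
  CH(OCOCH3): pendant –OC(=O)CH3: an acyloxy group → ester.
The groups actually present are: alkyl halide, ester, nitro.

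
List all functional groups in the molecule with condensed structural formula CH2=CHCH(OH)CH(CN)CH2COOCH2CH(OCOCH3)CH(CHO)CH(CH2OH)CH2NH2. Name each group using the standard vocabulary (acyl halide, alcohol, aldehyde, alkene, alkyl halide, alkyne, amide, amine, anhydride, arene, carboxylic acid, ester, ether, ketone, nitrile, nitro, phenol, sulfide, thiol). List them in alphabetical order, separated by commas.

Working along the chain:
  CH2=CH: C=C double bond → alkene.
  CH(OH): –OH on an sp³ carbon → alcohol (secondary).
  CH(CN): pendant –C≡N: nitrile.
  CH2COOCH2: –C(=O)–O–C with C on the carbonyl side → ester.
  CH(OCOCH3): pendant –OC(=O)CH3: an acyloxy group → ester.
  CH(CHO): pendant –CHO: carbonyl C bonded to C and H → aldehyde.
  CH(CH2OH): pendant –CH2OH on an sp³ backbone C → alcohol.
  CH2NH2: –NH2 on an sp³ carbon with no adjacent C=O → amine.

alcohol, aldehyde, alkene, amine, ester, nitrile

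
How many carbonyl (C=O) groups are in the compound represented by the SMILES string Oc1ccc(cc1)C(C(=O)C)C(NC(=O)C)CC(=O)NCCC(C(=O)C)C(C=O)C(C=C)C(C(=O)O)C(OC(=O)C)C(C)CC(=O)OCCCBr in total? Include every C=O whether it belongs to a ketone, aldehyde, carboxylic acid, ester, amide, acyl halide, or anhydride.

8

CH(COCH3): ketone, 1 C=O (running total 1).
CH(NHCOCH3): amide, 1 C=O (running total 2).
CH2CONHCH2: amide, 1 C=O (running total 3).
CH(COCH3): ketone, 1 C=O (running total 4).
CH(CHO): aldehyde, 1 C=O (running total 5).
CH(COOH): carboxylic acid, 1 C=O (running total 6).
CH(OCOCH3): ester, 1 C=O (running total 7).
CH2COOCH2: ester, 1 C=O (running total 8).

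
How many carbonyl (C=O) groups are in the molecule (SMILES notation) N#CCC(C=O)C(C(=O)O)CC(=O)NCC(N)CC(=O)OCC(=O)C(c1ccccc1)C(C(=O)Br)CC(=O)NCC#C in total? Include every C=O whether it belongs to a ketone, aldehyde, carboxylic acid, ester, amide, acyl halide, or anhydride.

CH(CHO): aldehyde, 1 C=O (running total 1).
CH(COOH): carboxylic acid, 1 C=O (running total 2).
CH2CONHCH2: amide, 1 C=O (running total 3).
CH2COOCH2: ester, 1 C=O (running total 4).
CO: ketone, 1 C=O (running total 5).
CH(COBr): acyl halide, 1 C=O (running total 6).
CH2CONHCH2: amide, 1 C=O (running total 7).

7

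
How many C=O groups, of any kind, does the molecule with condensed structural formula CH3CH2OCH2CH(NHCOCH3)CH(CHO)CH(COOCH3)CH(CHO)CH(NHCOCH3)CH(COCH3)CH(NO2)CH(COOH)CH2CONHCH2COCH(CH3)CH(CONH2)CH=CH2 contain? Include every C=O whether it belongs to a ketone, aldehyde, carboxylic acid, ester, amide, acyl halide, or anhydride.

10

CH(NHCOCH3): amide, 1 C=O (running total 1).
CH(CHO): aldehyde, 1 C=O (running total 2).
CH(COOCH3): ester, 1 C=O (running total 3).
CH(CHO): aldehyde, 1 C=O (running total 4).
CH(NHCOCH3): amide, 1 C=O (running total 5).
CH(COCH3): ketone, 1 C=O (running total 6).
CH(COOH): carboxylic acid, 1 C=O (running total 7).
CH2CONHCH2: amide, 1 C=O (running total 8).
CO: ketone, 1 C=O (running total 9).
CH(CONH2): amide, 1 C=O (running total 10).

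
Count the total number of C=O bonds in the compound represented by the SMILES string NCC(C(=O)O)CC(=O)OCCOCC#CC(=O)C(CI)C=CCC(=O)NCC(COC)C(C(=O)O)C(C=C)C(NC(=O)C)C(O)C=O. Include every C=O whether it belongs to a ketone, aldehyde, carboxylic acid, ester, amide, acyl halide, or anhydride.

CH(COOH): carboxylic acid, 1 C=O (running total 1).
CH2COOCH2: ester, 1 C=O (running total 2).
CO: ketone, 1 C=O (running total 3).
CH2CONHCH2: amide, 1 C=O (running total 4).
CH(COOH): carboxylic acid, 1 C=O (running total 5).
CH(NHCOCH3): amide, 1 C=O (running total 6).
CHO: aldehyde, 1 C=O (running total 7).

7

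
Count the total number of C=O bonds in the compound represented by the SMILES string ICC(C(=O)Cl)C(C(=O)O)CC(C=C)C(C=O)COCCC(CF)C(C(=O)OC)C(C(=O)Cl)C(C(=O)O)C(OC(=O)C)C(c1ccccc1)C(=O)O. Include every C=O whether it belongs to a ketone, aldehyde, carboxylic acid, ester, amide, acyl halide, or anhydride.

8

CH(COCl): acyl halide, 1 C=O (running total 1).
CH(COOH): carboxylic acid, 1 C=O (running total 2).
CH(CHO): aldehyde, 1 C=O (running total 3).
CH(COOCH3): ester, 1 C=O (running total 4).
CH(COCl): acyl halide, 1 C=O (running total 5).
CH(COOH): carboxylic acid, 1 C=O (running total 6).
CH(OCOCH3): ester, 1 C=O (running total 7).
COOH: carboxylic acid, 1 C=O (running total 8).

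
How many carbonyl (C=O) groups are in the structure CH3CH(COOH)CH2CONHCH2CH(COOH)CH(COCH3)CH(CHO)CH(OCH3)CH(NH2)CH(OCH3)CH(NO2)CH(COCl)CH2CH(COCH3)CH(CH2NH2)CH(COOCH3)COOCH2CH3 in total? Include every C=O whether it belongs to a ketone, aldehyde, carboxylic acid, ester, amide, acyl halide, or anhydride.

CH(COOH): carboxylic acid, 1 C=O (running total 1).
CH2CONHCH2: amide, 1 C=O (running total 2).
CH(COOH): carboxylic acid, 1 C=O (running total 3).
CH(COCH3): ketone, 1 C=O (running total 4).
CH(CHO): aldehyde, 1 C=O (running total 5).
CH(COCl): acyl halide, 1 C=O (running total 6).
CH(COCH3): ketone, 1 C=O (running total 7).
CH(COOCH3): ester, 1 C=O (running total 8).
COOCH2CH3: ester, 1 C=O (running total 9).

9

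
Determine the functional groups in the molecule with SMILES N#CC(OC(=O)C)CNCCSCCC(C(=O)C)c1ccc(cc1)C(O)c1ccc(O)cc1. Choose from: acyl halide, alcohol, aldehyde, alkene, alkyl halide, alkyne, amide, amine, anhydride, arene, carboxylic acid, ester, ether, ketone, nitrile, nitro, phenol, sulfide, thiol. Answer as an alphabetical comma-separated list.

N≡C–: carbon triple-bonded to nitrogen → nitrile.
pendant –OC(=O)CH3: an acyloxy group → ester.
C–N–C with sp³ carbons and no adjacent C=O → amine (secondary).
C–S–C linkage → sulfide (thioether).
pendant –COCH3: carbonyl C bonded to two carbons → ketone.
para-disubstituted benzene ring → arene.
–OH on an sp³ carbon → alcohol (secondary).
–OH attached directly to an aromatic ring → phenol (not alcohol); the ring itself is an arene.

alcohol, amine, arene, ester, ketone, nitrile, phenol, sulfide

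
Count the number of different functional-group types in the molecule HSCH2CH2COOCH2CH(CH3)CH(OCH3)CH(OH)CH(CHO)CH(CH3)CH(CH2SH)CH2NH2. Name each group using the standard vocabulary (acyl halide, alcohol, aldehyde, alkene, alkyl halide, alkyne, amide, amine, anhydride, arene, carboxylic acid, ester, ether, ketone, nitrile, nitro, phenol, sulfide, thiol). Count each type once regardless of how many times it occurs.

6

–SH on an sp³ carbon → thiol.
–C(=O)–O–C with C on the carbonyl side → ester.
pendant –OCH3: C–O–C with sp³ C, no adjacent C=O → ether.
–OH on an sp³ carbon → alcohol (secondary).
pendant –CHO: carbonyl C bonded to C and H → aldehyde.
pendant –CH2SH → thiol.
–NH2 on an sp³ carbon with no adjacent C=O → amine.
Distinct types present: alcohol, aldehyde, amine, ester, ether, thiol.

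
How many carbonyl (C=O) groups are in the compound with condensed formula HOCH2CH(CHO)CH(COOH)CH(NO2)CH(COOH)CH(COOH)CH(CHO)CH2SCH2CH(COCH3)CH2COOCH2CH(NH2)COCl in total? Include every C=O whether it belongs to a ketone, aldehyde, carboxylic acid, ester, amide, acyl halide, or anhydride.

8

CH(CHO): aldehyde, 1 C=O (running total 1).
CH(COOH): carboxylic acid, 1 C=O (running total 2).
CH(COOH): carboxylic acid, 1 C=O (running total 3).
CH(COOH): carboxylic acid, 1 C=O (running total 4).
CH(CHO): aldehyde, 1 C=O (running total 5).
CH(COCH3): ketone, 1 C=O (running total 6).
CH2COOCH2: ester, 1 C=O (running total 7).
COCl: acyl halide, 1 C=O (running total 8).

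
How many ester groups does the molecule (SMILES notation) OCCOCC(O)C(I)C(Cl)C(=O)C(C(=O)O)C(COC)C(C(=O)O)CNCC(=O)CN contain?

Working along the chain:
  HOCH2: HO– on an sp³ carbon → alcohol.
  CH2OCH2: C–O–C with sp³ carbons on both sides and no adjacent C=O → ether.
  CH(OH): –OH on an sp³ carbon → alcohol (secondary).
  CH(I): halogen on an sp³ carbon → alkyl halide.
  CH(Cl): halogen on an sp³ carbon → alkyl halide.
  CO: –C(=O)– with carbon on both sides → ketone.
  CH(COOH): pendant –COOH: carbonyl C bonded to C and –OH → carboxylic acid.
  CH(CH2OCH3): pendant –CH2OCH3: C–O–C linkage → ether.
  CH(COOH): pendant –COOH: carbonyl C bonded to C and –OH → carboxylic acid.
  CH2NHCH2: C–N–C with sp³ carbons and no adjacent C=O → amine (secondary).
  CO: –C(=O)– with carbon on both sides → ketone.
  CH2NH2: –NH2 on an sp³ carbon with no adjacent C=O → amine.
No segment is a ester: CH2OCH2 is ether, not ester; CO is ketone, not ester; CH(COOH) is carboxylic acid, not ester. → 0.

0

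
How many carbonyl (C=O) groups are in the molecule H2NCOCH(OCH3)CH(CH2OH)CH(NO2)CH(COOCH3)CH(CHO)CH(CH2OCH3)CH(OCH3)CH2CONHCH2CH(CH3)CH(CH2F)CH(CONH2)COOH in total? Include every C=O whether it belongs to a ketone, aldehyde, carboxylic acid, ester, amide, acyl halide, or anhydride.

H2NCO: amide, 1 C=O (running total 1).
CH(COOCH3): ester, 1 C=O (running total 2).
CH(CHO): aldehyde, 1 C=O (running total 3).
CH2CONHCH2: amide, 1 C=O (running total 4).
CH(CONH2): amide, 1 C=O (running total 5).
COOH: carboxylic acid, 1 C=O (running total 6).

6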